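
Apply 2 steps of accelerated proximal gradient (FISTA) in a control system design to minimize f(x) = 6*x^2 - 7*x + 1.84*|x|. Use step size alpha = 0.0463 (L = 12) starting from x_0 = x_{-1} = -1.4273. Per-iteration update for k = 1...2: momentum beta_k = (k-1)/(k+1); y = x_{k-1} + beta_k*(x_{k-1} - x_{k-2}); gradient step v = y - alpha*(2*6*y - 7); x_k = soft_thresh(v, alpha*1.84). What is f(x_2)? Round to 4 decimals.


FISTA on f(x) = 6*x^2 - 7*x + 1.84*|x|
L = 12, alpha = 0.0463
Iteration 1: beta = 0.0, y = -1.4273 + 0.0*(-1.4273 + 1.4273) = -1.4273
  grad(y) = -24.1276, v = y - alpha*grad = -0.3102
  prox(v) = soft_thresh(-0.3102, 0.0852) = -0.225
Iteration 2: beta = 0.3333, y = -0.225 + 0.3333*(-0.225 + 1.4273) = 0.1758
  grad(y) = -4.8908, v = y - alpha*grad = 0.4022
  prox(v) = soft_thresh(0.4022, 0.0852) = 0.317
f(x_2) = 6*0.317^2 - 7*0.317 + 1.84*|0.317| = -1.0328


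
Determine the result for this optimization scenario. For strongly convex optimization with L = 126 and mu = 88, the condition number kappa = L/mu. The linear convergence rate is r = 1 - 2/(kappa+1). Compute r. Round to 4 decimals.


Step 1: Compute the condition number.
kappa = L/mu = 126/88 = 1.4318
Step 2: Compute the convergence rate.
r = 1 - 2/(kappa + 1) = 1 - 2*mu/(L + mu) = (L - mu)/(L + mu) = 38/214 = 0.1776


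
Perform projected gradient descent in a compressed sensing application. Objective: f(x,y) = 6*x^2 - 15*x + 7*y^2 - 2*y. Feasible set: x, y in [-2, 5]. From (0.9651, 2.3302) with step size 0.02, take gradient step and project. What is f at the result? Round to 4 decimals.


Step 1: Compute gradient at (0.9651, 2.3302).
grad_x = 2*6*0.9651 - 15 = -3.4188
grad_y = 2*7*2.3302 - 2 = 30.6228
Step 2: Gradient step.
x_raw = 0.9651 - 0.02*-3.4188 = 1.0335
y_raw = 2.3302 - 0.02*30.6228 = 1.7177
Step 3: Project onto [-2, 5].
x_proj = clip(1.0335) = 1.0335
y_proj = clip(1.7177) = 1.7177
Step 4: Evaluate f.
f(1.0335, 1.7177) = 8.1253


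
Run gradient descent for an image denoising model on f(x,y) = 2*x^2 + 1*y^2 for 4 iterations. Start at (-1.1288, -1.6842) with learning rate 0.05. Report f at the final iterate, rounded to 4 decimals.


Gradient descent on f(x,y) = 2*x^2 + 1*y^2.
Starting point: (-1.1288, -1.6842), alpha = 0.05
Step 1: grad_x = 2*2*-1.1288 = -4.5152, grad_y = 2*1*-1.6842 = -3.3684
  x_1 = -1.1288 - 0.05*-4.5152 = -0.903
  y_1 = -1.6842 - 0.05*-3.3684 = -1.5158
Step 2: grad_x = 2*2*-0.903 = -3.6122, grad_y = 2*1*-1.5158 = -3.0316
  x_2 = -0.903 - 0.05*-3.6122 = -0.7224
  y_2 = -1.5158 - 0.05*-3.0316 = -1.3642
Step 3: grad_x = 2*2*-0.7224 = -2.8897, grad_y = 2*1*-1.3642 = -2.7284
  x_3 = -0.7224 - 0.05*-2.8897 = -0.5779
  y_3 = -1.3642 - 0.05*-2.7284 = -1.2278
Step 4: grad_x = 2*2*-0.5779 = -2.3118, grad_y = 2*1*-1.2278 = -2.4556
  x_4 = -0.5779 - 0.05*-2.3118 = -0.4624
  y_4 = -1.2278 - 0.05*-2.4556 = -1.105
f(-0.4624, -1.105) = 2*(-0.4624)^2 + 1*(-1.105)^2 = 1.6486


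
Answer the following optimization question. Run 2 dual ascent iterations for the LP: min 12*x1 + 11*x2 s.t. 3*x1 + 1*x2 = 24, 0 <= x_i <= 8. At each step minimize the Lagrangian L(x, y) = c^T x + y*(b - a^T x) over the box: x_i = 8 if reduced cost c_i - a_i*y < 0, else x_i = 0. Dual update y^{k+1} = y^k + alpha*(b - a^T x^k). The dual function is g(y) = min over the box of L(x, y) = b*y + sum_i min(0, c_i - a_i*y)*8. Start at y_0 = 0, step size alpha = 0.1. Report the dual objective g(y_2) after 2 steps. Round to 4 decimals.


Dual ascent for LP: min 12*x1 + 11*x2, 3*x1 + 1*x2 = 24, 0 <= x_i <= 8
Step 1: y^k = 0.0, reduced costs: (12.0, 11.0)
  x^k = (0.0, 0.0), subgradient = b - a^T x = 24.0
  y^{k+1} = 0.0 + 0.1*24.0 = 2.4
Step 2: y^k = 2.4, reduced costs: (4.8, 8.6)
  x^k = (0.0, 0.0), subgradient = b - a^T x = 24.0
  y^{k+1} = 2.4 + 0.1*24.0 = 4.8
Dual objective at y_2 = 4.8: reduced costs (-2.4, 6.2), box minimizer x = (8.0, 0.0)
g(y_2) = b*y + (c1 - a1*y)*x1 + (c2 - a2*y)*x2 = 24*4.8 + (-2.4)*8.0 + 6.2*0.0 = 115.2 - 19.2 + 0.0 = 96.0


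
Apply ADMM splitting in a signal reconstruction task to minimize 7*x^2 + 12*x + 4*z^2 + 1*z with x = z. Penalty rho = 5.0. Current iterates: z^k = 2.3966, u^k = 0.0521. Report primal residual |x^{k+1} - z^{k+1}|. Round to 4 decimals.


ADMM iteration with rho = 5.0, z^k = 2.3966, u^k = 0.0521
Step 1: x-update.
Minimize 7*x^2 + 12*x + (5.0/2)*(x - 2.3966 + 0.0521)^2
FOC: (2*7 + 5.0)*x = -12 + 5.0*(2.3966 - 0.0521)
x^{k+1} = -0.0146
Step 2: z-update.
Minimize 4*z^2 + 1*z + (5.0/2)*(-0.0146 - z + 0.0521)^2
FOC: (2*4 + 5.0)*z = -1 + 5.0*(-0.0146 + 0.0521)
z^{k+1} = -0.0625
Step 3: u-update.
u^{k+1} = 0.0521 - 0.0146 + 0.0625 = 0.1
Step 4: Primal residual = |-0.0146 + 0.0625| = 0.0479


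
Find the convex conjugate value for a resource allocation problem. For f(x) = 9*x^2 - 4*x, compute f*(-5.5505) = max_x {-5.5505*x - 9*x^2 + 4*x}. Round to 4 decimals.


f*(y) = sup_x {y*x - a*x^2 - b*x} = sup_x {(y-b)*x - a*x^2}
FOC: (y - b) - 2a*x = 0 => x* = (y - b)/(2a)
x* = (-5.5505 + 4)/(2*9) = -0.0861
f*(-5.5505) = (y-b)^2/(4a) = (-5.5505 + 4)^2/(4*9)
= 2.4041/36 = 0.0668


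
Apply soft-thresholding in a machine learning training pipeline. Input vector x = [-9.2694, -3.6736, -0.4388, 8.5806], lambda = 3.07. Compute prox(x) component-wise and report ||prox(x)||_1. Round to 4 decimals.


Soft-thresholding with lambda = 3.07:
prox(-9.2694) = sign(-9.2694)*max(|-9.2694| - 3.07, 0) = -6.1994
prox(-3.6736) = sign(-3.6736)*max(|-3.6736| - 3.07, 0) = -0.6036
prox(-0.4388) = sign(-0.4388)*max(|-0.4388| - 3.07, 0) = 0.0
prox(8.5806) = sign(8.5806)*max(|8.5806| - 3.07, 0) = 5.5106
prox(x) = [-6.1994, -0.6036, 0.0, 5.5106]
||prox(x)||_1 = 6.1994 + 0.6036 + 0.0 + 5.5106 = 12.3136


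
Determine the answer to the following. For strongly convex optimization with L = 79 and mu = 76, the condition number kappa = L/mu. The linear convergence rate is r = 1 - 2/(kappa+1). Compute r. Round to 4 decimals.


Step 1: Compute the condition number.
kappa = L/mu = 79/76 = 1.0395
Step 2: Compute the convergence rate.
r = 1 - 2/(kappa + 1) = 1 - 2*mu/(L + mu) = (L - mu)/(L + mu) = 3/155 = 0.0194


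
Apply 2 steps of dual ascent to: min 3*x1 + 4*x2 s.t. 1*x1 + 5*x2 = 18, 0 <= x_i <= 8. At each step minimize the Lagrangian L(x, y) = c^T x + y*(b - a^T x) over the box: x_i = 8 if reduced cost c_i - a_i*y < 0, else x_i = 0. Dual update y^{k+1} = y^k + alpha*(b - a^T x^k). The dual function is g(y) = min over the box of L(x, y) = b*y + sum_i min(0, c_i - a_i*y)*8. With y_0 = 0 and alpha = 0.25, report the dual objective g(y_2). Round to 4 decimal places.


Dual ascent for LP: min 3*x1 + 4*x2, 1*x1 + 5*x2 = 18, 0 <= x_i <= 8
Step 1: y^k = 0.0, reduced costs: (3.0, 4.0)
  x^k = (0.0, 0.0), subgradient = b - a^T x = 18.0
  y^{k+1} = 0.0 + 0.25*18.0 = 4.5
Step 2: y^k = 4.5, reduced costs: (-1.5, -18.5)
  x^k = (8.0, 8.0), subgradient = b - a^T x = -30.0
  y^{k+1} = 4.5 + 0.25*-30.0 = -3.0
Dual objective at y_2 = -3.0: reduced costs (6.0, 19.0), box minimizer x = (0.0, 0.0)
g(y_2) = b*y + (c1 - a1*y)*x1 + (c2 - a2*y)*x2 = 18*(-3.0) + 6.0*0.0 + 19.0*0.0 = -54.0 + 0.0 + 0.0 = -54.0


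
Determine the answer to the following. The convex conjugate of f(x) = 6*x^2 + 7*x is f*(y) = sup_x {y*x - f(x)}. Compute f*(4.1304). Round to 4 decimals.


f*(y) = sup_x {y*x - a*x^2 - b*x} = sup_x {(y-b)*x - a*x^2}
FOC: (y - b) - 2a*x = 0 => x* = (y - b)/(2a)
x* = (4.1304 - 7)/(2*6) = -0.2391
f*(4.1304) = (y-b)^2/(4a) = (4.1304 - 7)^2/(4*6)
= 8.2346/24 = 0.3431


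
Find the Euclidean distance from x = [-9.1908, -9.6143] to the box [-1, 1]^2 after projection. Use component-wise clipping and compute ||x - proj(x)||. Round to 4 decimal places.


Project each component onto [-1, 1].
clip(-9.1908) = -1.0, clip(-9.6143) = -1.0
Projection = [-1.0, -1.0]
Squared diffs: [67.0892, 74.2062]
Distance = sqrt(141.2954) = 11.8868


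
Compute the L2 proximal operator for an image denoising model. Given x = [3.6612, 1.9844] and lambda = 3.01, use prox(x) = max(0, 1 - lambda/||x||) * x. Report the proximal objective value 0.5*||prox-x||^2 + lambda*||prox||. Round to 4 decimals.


Step 1: Compute ||x||.
||x|| = 4.1644
Step 2: Compute scaling factor.
scale = max(0, 1 - 3.01/4.1644) = 0.2772
Step 3: prox(x) = [1.0149, 0.5501]
||prox(x)|| = 1.1544
Step 4: Proximal objective.
0.5*||prox-x||^2 = 4.5301
lambda*||prox|| = 3.4747
Total = 8.0048


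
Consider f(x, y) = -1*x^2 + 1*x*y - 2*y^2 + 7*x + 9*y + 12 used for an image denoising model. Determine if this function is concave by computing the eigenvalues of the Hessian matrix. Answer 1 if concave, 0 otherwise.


The Hessian of f(x,y) = -1*x^2 + 1*x*y - 2*y^2 + 7*x + 9*y + 12 is:
H = [[-2, 1], [1, -4]]
Trace = -2 - 4 = -6
Determinant = -2*-4 - (1)^2 = 7
Discriminant = (-6)^2 - 4*7 = 8.0
Eigenvalues: lambda_1 = -4.4142, lambda_2 = -1.5858
The function is concave.

1


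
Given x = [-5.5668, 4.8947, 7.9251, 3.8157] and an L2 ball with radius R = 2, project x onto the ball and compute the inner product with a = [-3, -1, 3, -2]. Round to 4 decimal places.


Step 1: Compute ||x|| (intermediates to 6 decimals).
||x|| = sqrt((-5.5668)^2 + 4.8947^2 + 7.9251^2 + 3.8157^2) = 11.502788
Step 2: Project.
Since ||x|| > R, scale = R/||x|| = 2/11.502788 = 0.173871, proj(x) = scale * x
proj(x) = [-0.967905, 0.851046, 1.377945, 0.66344]
Step 3: Dot product.
a^T * proj(x) = -3*(-0.967905) - 1*0.851046 + 3*1.377945 - 2*0.66344 = 4.8596


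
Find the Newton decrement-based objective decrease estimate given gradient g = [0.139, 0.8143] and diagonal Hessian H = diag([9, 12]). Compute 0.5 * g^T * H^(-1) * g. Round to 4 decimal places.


Step 1: H is diagonal, so H^(-1) * g = [0.0154, 0.0679].
Step 2: g^T H^(-1) g = sum_i g_i^2 / H_ii
  = (0.139)^2/9 + (0.8143)^2/12
  = 0.0021 + 0.0553 = 0.0574
Step 3: Objective decrease = 0.5 * g^T H^(-1) g = 0.0287


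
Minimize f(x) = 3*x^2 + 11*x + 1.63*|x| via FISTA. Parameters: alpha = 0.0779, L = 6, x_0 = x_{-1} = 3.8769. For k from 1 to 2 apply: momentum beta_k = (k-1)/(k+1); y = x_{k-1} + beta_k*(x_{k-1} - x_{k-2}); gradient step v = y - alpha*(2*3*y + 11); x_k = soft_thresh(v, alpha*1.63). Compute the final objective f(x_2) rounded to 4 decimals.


FISTA on f(x) = 3*x^2 + 11*x + 1.63*|x|
L = 6, alpha = 0.0779
Iteration 1: beta = 0.0, y = 3.8769 + 0.0*(3.8769 - 3.8769) = 3.8769
  grad(y) = 34.2614, v = y - alpha*grad = 1.2079
  prox(v) = soft_thresh(1.2079, 0.127) = 1.081
Iteration 2: beta = 0.3333, y = 1.081 + 0.3333*(1.081 - 3.8769) = 0.149
  grad(y) = 11.8939, v = y - alpha*grad = -0.7776
  prox(v) = soft_thresh(-0.7776, 0.127) = -0.6506
f(x_2) = 3*(-0.6506)^2 + 11*(-0.6506) + 1.63*|-0.6506| = -4.8262


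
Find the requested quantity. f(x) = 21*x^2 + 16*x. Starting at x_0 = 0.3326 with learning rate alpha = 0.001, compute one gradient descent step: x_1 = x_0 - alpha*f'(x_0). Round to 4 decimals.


We compute the gradient at x_0 and apply the update.
f'(x) = 42*x + 16
f'(0.3326) = 42*0.3326 + 16 = 29.9692
x_1 = 0.3326 - 0.001*29.9692 = 0.3026


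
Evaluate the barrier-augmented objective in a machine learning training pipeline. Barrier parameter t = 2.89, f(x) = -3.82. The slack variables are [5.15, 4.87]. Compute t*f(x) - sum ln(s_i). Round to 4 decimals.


Step 1: Compute log-barrier.
ln values: [1.639, 1.5831]
phi = -(1.639 + 1.5831) = -3.2221
Step 2: Compute augmented objective.
t*f(x) = 2.89*-3.82 = -11.0398
Total = -11.0398 - 3.2221 = -14.2619


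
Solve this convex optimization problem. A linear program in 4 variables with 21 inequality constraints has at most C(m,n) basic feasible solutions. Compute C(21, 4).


Each vertex corresponds to some choice of n active constraints out of m, so the number of vertices is at most C(m, n) = m! / (n!(m-n)!).
m = 21, n = 4
Numerator: 21 * 20 * 19 * 18
Denominator: 4! = 24
C(21, 4) = 5985


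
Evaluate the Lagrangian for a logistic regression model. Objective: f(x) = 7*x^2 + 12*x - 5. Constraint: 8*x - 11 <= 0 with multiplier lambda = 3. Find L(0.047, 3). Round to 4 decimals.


Step 1: Evaluate f(x).
f(0.047) = 7*0.047^2 + 12*0.047 - 5 = -4.4205
Step 2: Evaluate g(x).
g(0.047) = 8*0.047 - 11 = -10.624
Step 3: Compute Lagrangian.
L = -4.4205 + 3*-10.624 = -36.2925


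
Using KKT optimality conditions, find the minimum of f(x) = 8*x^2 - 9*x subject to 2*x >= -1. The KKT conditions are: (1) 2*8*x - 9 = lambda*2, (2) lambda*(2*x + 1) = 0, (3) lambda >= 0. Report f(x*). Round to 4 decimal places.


Step 1: Try lambda = 0 (constraint inactive).
Stationarity: 2*8*x - 9 = 0
x* = 9/(2*8) = 0.5625
Check constraint: 2*0.5625 = 1.125 >= -1 -- satisfied.
Step 2: Compute optimal value.
f(x*) = 8*0.5625^2 - 9*0.5625 = -2.5313


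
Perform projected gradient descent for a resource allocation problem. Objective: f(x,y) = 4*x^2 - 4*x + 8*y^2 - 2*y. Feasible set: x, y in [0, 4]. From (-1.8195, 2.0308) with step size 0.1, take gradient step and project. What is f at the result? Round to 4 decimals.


Step 1: Compute gradient at (-1.8195, 2.0308).
grad_x = 2*4*-1.8195 - 4 = -18.556
grad_y = 2*8*2.0308 - 2 = 30.4928
Step 2: Gradient step.
x_raw = -1.8195 - 0.1*-18.556 = 0.0361
y_raw = 2.0308 - 0.1*30.4928 = -1.0185
Step 3: Project onto [0, 4].
x_proj = clip(0.0361) = 0.0361
y_proj = clip(-1.0185) = 0.0
Step 4: Evaluate f.
f(0.0361, 0.0) = -0.1392


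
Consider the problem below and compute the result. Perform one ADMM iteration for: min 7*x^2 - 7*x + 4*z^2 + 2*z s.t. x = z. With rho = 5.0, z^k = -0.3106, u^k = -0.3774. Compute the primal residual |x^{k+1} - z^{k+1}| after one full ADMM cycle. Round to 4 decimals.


ADMM iteration with rho = 5.0, z^k = -0.3106, u^k = -0.3774
Step 1: x-update.
Minimize 7*x^2 - 7*x + (5.0/2)*(x + 0.3106 - 0.3774)^2
FOC: (2*7 + 5.0)*x = 7 + 5.0*(-0.3106 + 0.3774)
x^{k+1} = 0.386
Step 2: z-update.
Minimize 4*z^2 + 2*z + (5.0/2)*(0.386 - z - 0.3774)^2
FOC: (2*4 + 5.0)*z = -2 + 5.0*(0.386 - 0.3774)
z^{k+1} = -0.1505
Step 3: u-update.
u^{k+1} = -0.3774 + 0.386 + 0.1505 = 0.1591
Step 4: Primal residual = |0.386 + 0.1505| = 0.5365


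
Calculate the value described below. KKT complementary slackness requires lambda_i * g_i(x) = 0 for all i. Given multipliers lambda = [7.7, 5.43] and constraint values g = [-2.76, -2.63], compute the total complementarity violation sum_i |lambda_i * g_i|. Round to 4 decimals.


KKT complementary slackness check:
lambda_1 * g_1 = 7.7 * -2.76 = -21.252
lambda_2 * g_2 = 5.43 * -2.63 = -14.2809
Total violation = 21.252 + 14.2809 = 35.5329


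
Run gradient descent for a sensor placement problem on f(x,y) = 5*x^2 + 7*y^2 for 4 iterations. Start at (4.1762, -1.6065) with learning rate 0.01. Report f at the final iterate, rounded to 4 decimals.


Gradient descent on f(x,y) = 5*x^2 + 7*y^2.
Starting point: (4.1762, -1.6065), alpha = 0.01
Step 1: grad_x = 2*5*4.1762 = 41.762, grad_y = 2*7*-1.6065 = -22.491
  x_1 = 4.1762 - 0.01*41.762 = 3.7586
  y_1 = -1.6065 - 0.01*-22.491 = -1.3816
Step 2: grad_x = 2*5*3.7586 = 37.5858, grad_y = 2*7*-1.3816 = -19.3423
  x_2 = 3.7586 - 0.01*37.5858 = 3.3827
  y_2 = -1.3816 - 0.01*-19.3423 = -1.1882
Step 3: grad_x = 2*5*3.3827 = 33.8272, grad_y = 2*7*-1.1882 = -16.6343
  x_3 = 3.3827 - 0.01*33.8272 = 3.0444
  y_3 = -1.1882 - 0.01*-16.6343 = -1.0218
Step 4: grad_x = 2*5*3.0444 = 30.4445, grad_y = 2*7*-1.0218 = -14.3055
  x_4 = 3.0444 - 0.01*30.4445 = 2.74
  y_4 = -1.0218 - 0.01*-14.3055 = -0.8788
f(2.74, -0.8788) = 5*2.74^2 + 7*(-0.8788)^2 = 42.9438


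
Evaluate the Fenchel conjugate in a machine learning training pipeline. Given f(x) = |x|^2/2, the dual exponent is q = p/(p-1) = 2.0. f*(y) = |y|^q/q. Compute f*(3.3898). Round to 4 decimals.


The conjugate exponent q satisfies 1/p + 1/q = 1.
p = 2, so q = 2/(2 - 1) = 2.0
|y|^q = 3.3898^2.0 = 11.4907
f*(3.3898) = 11.4907 / 2.0 = 5.7454


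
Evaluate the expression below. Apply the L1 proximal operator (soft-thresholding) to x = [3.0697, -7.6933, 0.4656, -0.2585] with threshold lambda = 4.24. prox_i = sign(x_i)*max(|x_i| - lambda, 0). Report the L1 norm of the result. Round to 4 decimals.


Soft-thresholding with lambda = 4.24:
prox(3.0697) = sign(3.0697)*max(|3.0697| - 4.24, 0) = 0.0
prox(-7.6933) = sign(-7.6933)*max(|-7.6933| - 4.24, 0) = -3.4533
prox(0.4656) = sign(0.4656)*max(|0.4656| - 4.24, 0) = 0.0
prox(-0.2585) = sign(-0.2585)*max(|-0.2585| - 4.24, 0) = 0.0
prox(x) = [0.0, -3.4533, 0.0, 0.0]
||prox(x)||_1 = 0.0 + 3.4533 + 0.0 + 0.0 = 3.4533


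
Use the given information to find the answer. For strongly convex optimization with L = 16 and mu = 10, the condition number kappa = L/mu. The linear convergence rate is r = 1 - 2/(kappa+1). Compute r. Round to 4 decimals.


Step 1: Compute the condition number.
kappa = L/mu = 16/10 = 1.6
Step 2: Compute the convergence rate.
r = 1 - 2/(kappa + 1) = 1 - 2*mu/(L + mu) = (L - mu)/(L + mu) = 6/26 = 0.2308


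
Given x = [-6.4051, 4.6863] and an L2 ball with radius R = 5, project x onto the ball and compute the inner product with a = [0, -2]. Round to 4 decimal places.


Step 1: Compute ||x|| (intermediates to 6 decimals).
||x|| = sqrt((-6.4051)^2 + 4.6863^2) = 7.936417
Step 2: Project.
Since ||x|| > R, scale = R/||x|| = 5/7.936417 = 0.630007, proj(x) = scale * x
proj(x) = [-4.035258, 2.952402]
Step 3: Dot product.
a^T * proj(x) = 0*(-4.035258) - 2*2.952402 = -5.9048


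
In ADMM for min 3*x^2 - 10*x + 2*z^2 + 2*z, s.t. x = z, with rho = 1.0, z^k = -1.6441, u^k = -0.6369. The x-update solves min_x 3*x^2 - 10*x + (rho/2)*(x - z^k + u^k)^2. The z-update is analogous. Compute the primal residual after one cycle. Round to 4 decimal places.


ADMM iteration with rho = 1.0, z^k = -1.6441, u^k = -0.6369
Step 1: x-update.
Minimize 3*x^2 - 10*x + (1.0/2)*(x + 1.6441 - 0.6369)^2
FOC: (2*3 + 1.0)*x = 10 + 1.0*(-1.6441 + 0.6369)
x^{k+1} = 1.2847
Step 2: z-update.
Minimize 2*z^2 + 2*z + (1.0/2)*(1.2847 - z - 0.6369)^2
FOC: (2*2 + 1.0)*z = -2 + 1.0*(1.2847 - 0.6369)
z^{k+1} = -0.2704
Step 3: u-update.
u^{k+1} = -0.6369 + 1.2847 + 0.2704 = 0.9182
Step 4: Primal residual = |1.2847 + 0.2704| = 1.5551


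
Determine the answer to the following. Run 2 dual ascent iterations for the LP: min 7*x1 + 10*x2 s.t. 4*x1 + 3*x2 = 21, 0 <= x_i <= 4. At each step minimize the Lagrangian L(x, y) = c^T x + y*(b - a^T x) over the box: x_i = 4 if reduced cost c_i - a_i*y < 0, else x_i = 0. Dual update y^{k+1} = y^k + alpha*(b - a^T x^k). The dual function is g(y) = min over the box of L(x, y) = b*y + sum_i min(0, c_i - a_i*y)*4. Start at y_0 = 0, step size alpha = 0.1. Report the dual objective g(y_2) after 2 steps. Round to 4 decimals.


Dual ascent for LP: min 7*x1 + 10*x2, 4*x1 + 3*x2 = 21, 0 <= x_i <= 4
Step 1: y^k = 0.0, reduced costs: (7.0, 10.0)
  x^k = (0.0, 0.0), subgradient = b - a^T x = 21.0
  y^{k+1} = 0.0 + 0.1*21.0 = 2.1
Step 2: y^k = 2.1, reduced costs: (-1.4, 3.7)
  x^k = (4.0, 0.0), subgradient = b - a^T x = 5.0
  y^{k+1} = 2.1 + 0.1*5.0 = 2.6
Dual objective at y_2 = 2.6: reduced costs (-3.4, 2.2), box minimizer x = (4.0, 0.0)
g(y_2) = b*y + (c1 - a1*y)*x1 + (c2 - a2*y)*x2 = 21*2.6 + (-3.4)*4.0 + 2.2*0.0 = 54.6 - 13.6 + 0.0 = 41.0


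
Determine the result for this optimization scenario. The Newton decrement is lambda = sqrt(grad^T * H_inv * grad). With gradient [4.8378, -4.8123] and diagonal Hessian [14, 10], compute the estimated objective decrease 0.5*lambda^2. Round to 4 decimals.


Step 1: H is diagonal, so H^(-1) * g = [0.3456, -0.4812].
Step 2: g^T H^(-1) g = sum_i g_i^2 / H_ii
  = (4.8378)^2/14 + (-4.8123)^2/10
  = 1.6717 + 2.3158 = 3.9876
Step 3: Objective decrease = 0.5 * g^T H^(-1) g = 1.9938


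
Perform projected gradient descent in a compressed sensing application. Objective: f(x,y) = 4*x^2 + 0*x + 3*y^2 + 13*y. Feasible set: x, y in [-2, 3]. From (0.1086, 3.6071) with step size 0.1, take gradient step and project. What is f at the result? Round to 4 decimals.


Step 1: Compute gradient at (0.1086, 3.6071).
grad_x = 2*4*0.1086 + 0 = 0.8688
grad_y = 2*3*3.6071 + 13 = 34.6426
Step 2: Gradient step.
x_raw = 0.1086 - 0.1*0.8688 = 0.0217
y_raw = 3.6071 - 0.1*34.6426 = 0.1428
Step 3: Project onto [-2, 3].
x_proj = clip(0.0217) = 0.0217
y_proj = clip(0.1428) = 0.1428
Step 4: Evaluate f.
f(0.0217, 0.1428) = 1.92


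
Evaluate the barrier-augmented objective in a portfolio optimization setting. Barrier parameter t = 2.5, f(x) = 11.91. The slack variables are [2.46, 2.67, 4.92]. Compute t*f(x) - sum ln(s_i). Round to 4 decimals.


Step 1: Compute log-barrier.
ln values: [0.9002, 0.9821, 1.5933]
phi = -(0.9002 + 0.9821 + 1.5933) = -3.4755
Step 2: Compute augmented objective.
t*f(x) = 2.5*11.91 = 29.775
Total = 29.775 - 3.4755 = 26.2995


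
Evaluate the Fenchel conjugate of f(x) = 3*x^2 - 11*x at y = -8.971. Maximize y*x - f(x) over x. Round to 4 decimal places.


f*(y) = sup_x {y*x - a*x^2 - b*x} = sup_x {(y-b)*x - a*x^2}
FOC: (y - b) - 2a*x = 0 => x* = (y - b)/(2a)
x* = (-8.971 + 11)/(2*3) = 0.3382
f*(-8.971) = (y-b)^2/(4a) = (-8.971 + 11)^2/(4*3)
= 4.1168/12 = 0.3431


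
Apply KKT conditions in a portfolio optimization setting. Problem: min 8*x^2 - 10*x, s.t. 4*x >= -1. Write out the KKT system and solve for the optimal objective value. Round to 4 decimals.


Step 1: Try lambda = 0 (constraint inactive).
Stationarity: 2*8*x - 10 = 0
x* = 10/(2*8) = 0.625
Check constraint: 4*0.625 = 2.5 >= -1 -- satisfied.
Step 2: Compute optimal value.
f(x*) = 8*0.625^2 - 10*0.625 = -3.125


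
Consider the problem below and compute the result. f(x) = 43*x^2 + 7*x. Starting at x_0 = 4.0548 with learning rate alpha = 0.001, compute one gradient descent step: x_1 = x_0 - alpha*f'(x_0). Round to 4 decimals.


We compute the gradient at x_0 and apply the update.
f'(x) = 86*x + 7
f'(4.0548) = 86*4.0548 + 7 = 355.7128
x_1 = 4.0548 - 0.001*355.7128 = 3.6991


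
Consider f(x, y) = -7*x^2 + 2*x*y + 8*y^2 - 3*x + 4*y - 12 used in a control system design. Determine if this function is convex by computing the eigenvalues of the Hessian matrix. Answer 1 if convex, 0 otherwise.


The Hessian of f(x,y) = -7*x^2 + 2*x*y + 8*y^2 - 3*x + 4*y - 12 is:
H = [[-14, 2], [2, 16]]
Trace = -14 + 16 = 2
Determinant = -14*16 - (2)^2 = -228
Discriminant = (2)^2 - 4*-228 = 916.0
Eigenvalues: lambda_1 = -14.1327, lambda_2 = 16.1327
The function is not convex.

0


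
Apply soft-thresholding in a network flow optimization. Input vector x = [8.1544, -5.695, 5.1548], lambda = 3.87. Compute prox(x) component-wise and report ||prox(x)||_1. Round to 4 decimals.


Soft-thresholding with lambda = 3.87:
prox(8.1544) = sign(8.1544)*max(|8.1544| - 3.87, 0) = 4.2844
prox(-5.695) = sign(-5.695)*max(|-5.695| - 3.87, 0) = -1.825
prox(5.1548) = sign(5.1548)*max(|5.1548| - 3.87, 0) = 1.2848
prox(x) = [4.2844, -1.825, 1.2848]
||prox(x)||_1 = 4.2844 + 1.825 + 1.2848 = 7.3942


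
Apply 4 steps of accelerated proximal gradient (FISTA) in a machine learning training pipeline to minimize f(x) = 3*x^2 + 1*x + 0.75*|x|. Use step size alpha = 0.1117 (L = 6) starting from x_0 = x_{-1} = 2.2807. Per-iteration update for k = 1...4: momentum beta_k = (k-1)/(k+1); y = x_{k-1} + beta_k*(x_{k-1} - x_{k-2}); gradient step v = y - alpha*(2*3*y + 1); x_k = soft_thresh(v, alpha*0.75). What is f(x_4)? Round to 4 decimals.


FISTA on f(x) = 3*x^2 + 1*x + 0.75*|x|
L = 6, alpha = 0.1117
Iteration 1: beta = 0.0, y = 2.2807 + 0.0*(2.2807 - 2.2807) = 2.2807
  grad(y) = 14.6842, v = y - alpha*grad = 0.6405
  prox(v) = soft_thresh(0.6405, 0.0838) = 0.5567
Iteration 2: beta = 0.3333, y = 0.5567 + 0.3333*(0.5567 - 2.2807) = -0.018
  grad(y) = 0.8922, v = y - alpha*grad = -0.1176
  prox(v) = soft_thresh(-0.1176, 0.0838) = -0.0339
Iteration 3: beta = 0.5, y = -0.0339 + 0.5*(-0.0339 - 0.5567) = -0.3291
  grad(y) = -0.9748, v = y - alpha*grad = -0.2202
  prox(v) = soft_thresh(-0.2202, 0.0838) = -0.1365
Iteration 4: beta = 0.6, y = -0.1365 + 0.6*(-0.1365 + 0.0339) = -0.198
  grad(y) = -0.1883, v = y - alpha*grad = -0.177
  prox(v) = soft_thresh(-0.177, 0.0838) = -0.0932
f(x_4) = 3*(-0.0932)^2 + 1*(-0.0932) + 0.75*|-0.0932| = 0.0028


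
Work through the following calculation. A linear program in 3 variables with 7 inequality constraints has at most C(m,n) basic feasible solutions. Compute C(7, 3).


Each vertex corresponds to some choice of n active constraints out of m, so the number of vertices is at most C(m, n) = m! / (n!(m-n)!).
m = 7, n = 3
Numerator: 7 * 6 * 5
Denominator: 3! = 6
C(7, 3) = 35


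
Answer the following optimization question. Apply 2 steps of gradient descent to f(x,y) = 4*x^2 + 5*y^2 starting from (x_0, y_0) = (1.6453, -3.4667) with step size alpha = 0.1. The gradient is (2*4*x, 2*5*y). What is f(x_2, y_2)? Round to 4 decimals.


Gradient descent on f(x,y) = 4*x^2 + 5*y^2.
Starting point: (1.6453, -3.4667), alpha = 0.1
Step 1: grad_x = 2*4*1.6453 = 13.1624, grad_y = 2*5*-3.4667 = -34.667
  x_1 = 1.6453 - 0.1*13.1624 = 0.3291
  y_1 = -3.4667 - 0.1*-34.667 = 0.0
Step 2: grad_x = 2*4*0.3291 = 2.6325, grad_y = 2*5*0.0 = 0.0
  x_2 = 0.3291 - 0.1*2.6325 = 0.0658
  y_2 = 0.0 - 0.1*0.0 = 0.0
f(0.0658, 0.0) = 4*0.0658^2 + 5*0.0^2 = 0.0173


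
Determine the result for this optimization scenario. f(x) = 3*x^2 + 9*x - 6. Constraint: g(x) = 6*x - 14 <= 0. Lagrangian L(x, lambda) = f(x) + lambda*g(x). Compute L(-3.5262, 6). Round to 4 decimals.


Step 1: Evaluate f(x).
f(-3.5262) = 3*(-3.5262)^2 + 9*(-3.5262) - 6 = -0.4335
Step 2: Evaluate g(x).
g(-3.5262) = 6*-3.5262 - 14 = -35.1572
Step 3: Compute Lagrangian.
L = -0.4335 + 6*-35.1572 = -211.3767


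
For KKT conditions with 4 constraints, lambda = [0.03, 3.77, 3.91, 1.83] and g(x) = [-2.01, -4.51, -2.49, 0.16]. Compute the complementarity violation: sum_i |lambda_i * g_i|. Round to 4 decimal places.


KKT complementary slackness check:
lambda_1 * g_1 = 0.03 * -2.01 = -0.0603
lambda_2 * g_2 = 3.77 * -4.51 = -17.0027
lambda_3 * g_3 = 3.91 * -2.49 = -9.7359
lambda_4 * g_4 = 1.83 * 0.16 = 0.2928
Total violation = 0.0603 + 17.0027 + 9.7359 + 0.2928 = 27.0917


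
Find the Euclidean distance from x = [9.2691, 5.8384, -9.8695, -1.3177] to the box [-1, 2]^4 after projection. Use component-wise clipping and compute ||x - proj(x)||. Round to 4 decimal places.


Project each component onto [-1, 2].
clip(9.2691) = 2.0, clip(5.8384) = 2.0, clip(-9.8695) = -1.0, clip(-1.3177) = -1.0
Projection = [2.0, 2.0, -1.0, -1.0]
Squared diffs: [52.8398, 14.7333, 78.668, 0.1009]
Distance = sqrt(146.342) = 12.0972


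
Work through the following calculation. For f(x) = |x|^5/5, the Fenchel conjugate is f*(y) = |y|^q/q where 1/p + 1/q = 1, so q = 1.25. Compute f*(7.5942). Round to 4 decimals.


The conjugate exponent q satisfies 1/p + 1/q = 1.
p = 5, so q = 5/(5 - 1) = 1.25
|y|^q = 7.5942^1.25 = 12.6067
f*(7.5942) = 12.6067 / 1.25 = 10.0854


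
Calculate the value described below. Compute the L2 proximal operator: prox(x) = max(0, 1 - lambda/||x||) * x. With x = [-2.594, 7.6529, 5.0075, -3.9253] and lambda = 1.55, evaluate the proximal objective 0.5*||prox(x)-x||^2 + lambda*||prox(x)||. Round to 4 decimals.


Step 1: Compute ||x||.
||x|| = 10.2849
Step 2: Compute scaling factor.
scale = max(0, 1 - 1.55/10.2849) = 0.8493
Step 3: prox(x) = [-2.2031, 6.4996, 4.2528, -3.3337]
||prox(x)|| = 8.7349
Step 4: Proximal objective.
0.5*||prox-x||^2 = 1.2013
lambda*||prox|| = 13.5391
Total = 14.7403


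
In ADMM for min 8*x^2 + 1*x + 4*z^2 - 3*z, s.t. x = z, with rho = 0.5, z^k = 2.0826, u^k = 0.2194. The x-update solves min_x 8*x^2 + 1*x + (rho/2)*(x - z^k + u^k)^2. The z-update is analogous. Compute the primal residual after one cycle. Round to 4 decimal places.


ADMM iteration with rho = 0.5, z^k = 2.0826, u^k = 0.2194
Step 1: x-update.
Minimize 8*x^2 + 1*x + (0.5/2)*(x - 2.0826 + 0.2194)^2
FOC: (2*8 + 0.5)*x = -1 + 0.5*(2.0826 - 0.2194)
x^{k+1} = -0.0041
Step 2: z-update.
Minimize 4*z^2 - 3*z + (0.5/2)*(-0.0041 - z + 0.2194)^2
FOC: (2*4 + 0.5)*z = 3 + 0.5*(-0.0041 + 0.2194)
z^{k+1} = 0.3656
Step 3: u-update.
u^{k+1} = 0.2194 - 0.0041 - 0.3656 = -0.1503
Step 4: Primal residual = |-0.0041 - 0.3656| = 0.3697


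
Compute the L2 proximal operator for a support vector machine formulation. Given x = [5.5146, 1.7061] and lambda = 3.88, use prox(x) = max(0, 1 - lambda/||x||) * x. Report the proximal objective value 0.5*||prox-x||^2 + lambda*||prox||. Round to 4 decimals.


Step 1: Compute ||x||.
||x|| = 5.7725
Step 2: Compute scaling factor.
scale = max(0, 1 - 3.88/5.7725) = 0.3278
Step 3: prox(x) = [1.8079, 0.5593]
||prox(x)|| = 1.8925
Step 4: Proximal objective.
0.5*||prox-x||^2 = 7.5272
lambda*||prox|| = 7.3429
Total = 14.87


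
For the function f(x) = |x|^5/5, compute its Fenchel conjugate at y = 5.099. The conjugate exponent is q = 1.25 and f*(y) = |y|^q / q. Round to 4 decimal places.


The conjugate exponent q satisfies 1/p + 1/q = 1.
p = 5, so q = 5/(5 - 1) = 1.25
|y|^q = 5.099^1.25 = 7.6622
f*(5.099) = 7.6622 / 1.25 = 6.1298


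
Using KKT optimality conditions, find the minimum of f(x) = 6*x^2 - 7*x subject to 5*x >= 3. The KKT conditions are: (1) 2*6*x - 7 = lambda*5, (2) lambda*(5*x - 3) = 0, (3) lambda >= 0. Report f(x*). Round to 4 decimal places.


Step 1: Try lambda = 0 (constraint inactive).
x_unc = 7/(2*6) = 0.5833
Check: 5*0.5833 = 2.9165 < 3 -- violated!
Step 2: Constraint must be active: 5*x = 3
x* = 3/5 = 0.6
lambda = (2*6*0.6 - 7)/5 = 0.04
Step 3: Compute optimal value.
f(x*) = 6*0.6^2 - 7*0.6 = -2.04


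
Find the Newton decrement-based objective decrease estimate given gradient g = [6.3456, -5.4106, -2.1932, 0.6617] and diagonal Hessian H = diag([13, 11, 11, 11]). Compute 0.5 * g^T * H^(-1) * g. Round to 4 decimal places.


Step 1: H is diagonal, so H^(-1) * g = [0.4881, -0.4919, -0.1994, 0.0602].
Step 2: g^T H^(-1) g = sum_i g_i^2 / H_ii
  = (6.3456)^2/13 + (-5.4106)^2/11 + (-2.1932)^2/11 + (0.6617)^2/11
  = 3.0974 + 2.6613 + 0.4373 + 0.0398 = 6.2358
Step 3: Objective decrease = 0.5 * g^T H^(-1) g = 3.1179


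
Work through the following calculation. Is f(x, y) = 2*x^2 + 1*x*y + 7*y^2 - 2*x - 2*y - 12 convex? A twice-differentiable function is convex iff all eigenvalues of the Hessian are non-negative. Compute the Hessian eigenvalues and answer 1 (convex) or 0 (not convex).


The Hessian of f(x,y) = 2*x^2 + 1*x*y + 7*y^2 - 2*x - 2*y - 12 is:
H = [[4, 1], [1, 14]]
Trace = 4 + 14 = 18
Determinant = 4*14 - (1)^2 = 55
Discriminant = (18)^2 - 4*55 = 104.0
Eigenvalues: lambda_1 = 3.901, lambda_2 = 14.099
The function is convex.

1


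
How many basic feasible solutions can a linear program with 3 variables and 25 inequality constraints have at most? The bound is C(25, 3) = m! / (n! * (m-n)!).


Each vertex corresponds to some choice of n active constraints out of m, so the number of vertices is at most C(m, n) = m! / (n!(m-n)!).
m = 25, n = 3
Numerator: 25 * 24 * 23
Denominator: 3! = 6
C(25, 3) = 2300


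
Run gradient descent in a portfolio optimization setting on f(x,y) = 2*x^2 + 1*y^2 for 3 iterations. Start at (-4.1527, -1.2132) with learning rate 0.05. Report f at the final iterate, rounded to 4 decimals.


Gradient descent on f(x,y) = 2*x^2 + 1*y^2.
Starting point: (-4.1527, -1.2132), alpha = 0.05
Step 1: grad_x = 2*2*-4.1527 = -16.6108, grad_y = 2*1*-1.2132 = -2.4264
  x_1 = -4.1527 - 0.05*-16.6108 = -3.3222
  y_1 = -1.2132 - 0.05*-2.4264 = -1.0919
Step 2: grad_x = 2*2*-3.3222 = -13.2886, grad_y = 2*1*-1.0919 = -2.1838
  x_2 = -3.3222 - 0.05*-13.2886 = -2.6577
  y_2 = -1.0919 - 0.05*-2.1838 = -0.9827
Step 3: grad_x = 2*2*-2.6577 = -10.6309, grad_y = 2*1*-0.9827 = -1.9654
  x_3 = -2.6577 - 0.05*-10.6309 = -2.1262
  y_3 = -0.9827 - 0.05*-1.9654 = -0.8844
f(-2.1262, -0.8844) = 2*(-2.1262)^2 + 1*(-0.8844)^2 = 9.8235


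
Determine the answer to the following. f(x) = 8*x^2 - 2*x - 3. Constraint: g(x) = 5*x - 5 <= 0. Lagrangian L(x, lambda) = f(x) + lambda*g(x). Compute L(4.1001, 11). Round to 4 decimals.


Step 1: Evaluate f(x).
f(4.1001) = 8*4.1001^2 - 2*4.1001 - 3 = 123.2864
Step 2: Evaluate g(x).
g(4.1001) = 5*4.1001 - 5 = 15.5005
Step 3: Compute Lagrangian.
L = 123.2864 + 11*15.5005 = 293.7919


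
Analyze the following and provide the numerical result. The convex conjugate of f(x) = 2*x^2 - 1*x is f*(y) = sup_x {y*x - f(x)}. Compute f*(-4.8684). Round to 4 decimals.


f*(y) = sup_x {y*x - a*x^2 - b*x} = sup_x {(y-b)*x - a*x^2}
FOC: (y - b) - 2a*x = 0 => x* = (y - b)/(2a)
x* = (-4.8684 + 1)/(2*2) = -0.9671
f*(-4.8684) = (y-b)^2/(4a) = (-4.8684 + 1)^2/(4*2)
= 14.9645/8 = 1.8706


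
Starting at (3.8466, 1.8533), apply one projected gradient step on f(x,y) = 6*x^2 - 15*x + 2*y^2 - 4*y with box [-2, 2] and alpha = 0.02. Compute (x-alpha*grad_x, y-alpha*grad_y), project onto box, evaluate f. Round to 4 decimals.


Step 1: Compute gradient at (3.8466, 1.8533).
grad_x = 2*6*3.8466 - 15 = 31.1592
grad_y = 2*2*1.8533 - 4 = 3.4132
Step 2: Gradient step.
x_raw = 3.8466 - 0.02*31.1592 = 3.2234
y_raw = 1.8533 - 0.02*3.4132 = 1.785
Step 3: Project onto [-2, 2].
x_proj = clip(3.2234) = 2.0
y_proj = clip(1.785) = 1.785
Step 4: Evaluate f.
f(2.0, 1.785) = -6.7674


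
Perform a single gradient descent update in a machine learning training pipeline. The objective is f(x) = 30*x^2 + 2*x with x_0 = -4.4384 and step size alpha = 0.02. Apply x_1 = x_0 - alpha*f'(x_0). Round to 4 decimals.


We compute the gradient at x_0 and apply the update.
f'(x) = 60*x + 2
f'(-4.4384) = 60*-4.4384 + 2 = -264.304
x_1 = -4.4384 - 0.02*-264.304 = 0.8477


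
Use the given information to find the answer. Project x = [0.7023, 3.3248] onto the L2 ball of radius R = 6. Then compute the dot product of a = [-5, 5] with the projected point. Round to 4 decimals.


Step 1: Compute ||x|| (intermediates to 6 decimals).
||x|| = sqrt(0.7023^2 + 3.3248^2) = 3.398164
Step 2: Project.
Since ||x|| <= R, proj = x (no scaling needed).
proj(x) = [0.7023, 3.3248]
Step 3: Dot product.
a^T * proj(x) = -5*0.7023 + 5*3.3248 = 13.1125


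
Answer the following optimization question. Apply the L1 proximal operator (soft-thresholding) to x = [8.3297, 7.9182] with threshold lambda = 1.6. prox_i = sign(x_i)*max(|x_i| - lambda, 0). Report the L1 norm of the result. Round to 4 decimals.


Soft-thresholding with lambda = 1.6:
prox(8.3297) = sign(8.3297)*max(|8.3297| - 1.6, 0) = 6.7297
prox(7.9182) = sign(7.9182)*max(|7.9182| - 1.6, 0) = 6.3182
prox(x) = [6.7297, 6.3182]
||prox(x)||_1 = 6.7297 + 6.3182 = 13.0479


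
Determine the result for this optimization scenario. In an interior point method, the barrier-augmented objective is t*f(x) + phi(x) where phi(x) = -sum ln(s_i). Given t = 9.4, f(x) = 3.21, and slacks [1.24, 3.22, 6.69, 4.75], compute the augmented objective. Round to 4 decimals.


Step 1: Compute log-barrier.
ln values: [0.2151, 1.1694, 1.9006, 1.5581]
phi = -(0.2151 + 1.1694 + 1.9006 + 1.5581) = -4.8433
Step 2: Compute augmented objective.
t*f(x) = 9.4*3.21 = 30.174
Total = 30.174 - 4.8433 = 25.3307


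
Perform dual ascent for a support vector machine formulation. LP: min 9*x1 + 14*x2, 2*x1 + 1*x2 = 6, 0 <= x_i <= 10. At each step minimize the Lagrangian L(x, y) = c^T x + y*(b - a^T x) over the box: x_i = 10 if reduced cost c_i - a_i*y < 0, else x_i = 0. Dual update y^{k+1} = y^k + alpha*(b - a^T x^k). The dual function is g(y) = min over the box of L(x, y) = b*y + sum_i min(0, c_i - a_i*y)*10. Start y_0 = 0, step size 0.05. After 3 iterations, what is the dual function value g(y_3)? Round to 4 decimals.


Dual ascent for LP: min 9*x1 + 14*x2, 2*x1 + 1*x2 = 6, 0 <= x_i <= 10
Step 1: y^k = 0.0, reduced costs: (9.0, 14.0)
  x^k = (0.0, 0.0), subgradient = b - a^T x = 6.0
  y^{k+1} = 0.0 + 0.05*6.0 = 0.3
Step 2: y^k = 0.3, reduced costs: (8.4, 13.7)
  x^k = (0.0, 0.0), subgradient = b - a^T x = 6.0
  y^{k+1} = 0.3 + 0.05*6.0 = 0.6
Step 3: y^k = 0.6, reduced costs: (7.8, 13.4)
  x^k = (0.0, 0.0), subgradient = b - a^T x = 6.0
  y^{k+1} = 0.6 + 0.05*6.0 = 0.9
Dual objective at y_3 = 0.9: reduced costs (7.2, 13.1), box minimizer x = (0.0, 0.0)
g(y_3) = b*y + (c1 - a1*y)*x1 + (c2 - a2*y)*x2 = 6*0.9 + 7.2*0.0 + 13.1*0.0 = 5.4 + 0.0 + 0.0 = 5.4


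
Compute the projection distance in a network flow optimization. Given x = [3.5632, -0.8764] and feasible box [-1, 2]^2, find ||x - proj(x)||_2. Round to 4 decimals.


Project each component onto [-1, 2].
clip(3.5632) = 2.0, clip(-0.8764) = -0.8764
Projection = [2.0, -0.8764]
Squared diffs: [2.4436, 0.0]
Distance = sqrt(2.4436) = 1.5632


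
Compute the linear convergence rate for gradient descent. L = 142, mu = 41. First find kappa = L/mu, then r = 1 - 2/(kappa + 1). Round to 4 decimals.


Step 1: Compute the condition number.
kappa = L/mu = 142/41 = 3.4634
Step 2: Compute the convergence rate.
r = 1 - 2/(kappa + 1) = 1 - 2*mu/(L + mu) = (L - mu)/(L + mu) = 101/183 = 0.5519


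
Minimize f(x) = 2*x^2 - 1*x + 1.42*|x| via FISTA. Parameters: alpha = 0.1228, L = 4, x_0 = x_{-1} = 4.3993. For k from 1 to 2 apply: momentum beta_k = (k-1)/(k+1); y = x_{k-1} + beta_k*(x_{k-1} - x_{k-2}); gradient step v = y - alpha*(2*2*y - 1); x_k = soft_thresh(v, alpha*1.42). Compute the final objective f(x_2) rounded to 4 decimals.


FISTA on f(x) = 2*x^2 - 1*x + 1.42*|x|
L = 4, alpha = 0.1228
Iteration 1: beta = 0.0, y = 4.3993 + 0.0*(4.3993 - 4.3993) = 4.3993
  grad(y) = 16.5972, v = y - alpha*grad = 2.3612
  prox(v) = soft_thresh(2.3612, 0.1744) = 2.1868
Iteration 2: beta = 0.3333, y = 2.1868 + 0.3333*(2.1868 - 4.3993) = 1.4493
  grad(y) = 4.7971, v = y - alpha*grad = 0.8602
  prox(v) = soft_thresh(0.8602, 0.1744) = 0.6858
f(x_2) = 2*0.6858^2 - 1*0.6858 + 1.42*|0.6858| = 1.2287


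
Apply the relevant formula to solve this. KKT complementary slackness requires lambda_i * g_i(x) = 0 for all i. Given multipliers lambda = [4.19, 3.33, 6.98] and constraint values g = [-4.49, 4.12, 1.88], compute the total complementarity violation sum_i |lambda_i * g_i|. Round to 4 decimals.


KKT complementary slackness check:
lambda_1 * g_1 = 4.19 * -4.49 = -18.8131
lambda_2 * g_2 = 3.33 * 4.12 = 13.7196
lambda_3 * g_3 = 6.98 * 1.88 = 13.1224
Total violation = 18.8131 + 13.7196 + 13.1224 = 45.6551


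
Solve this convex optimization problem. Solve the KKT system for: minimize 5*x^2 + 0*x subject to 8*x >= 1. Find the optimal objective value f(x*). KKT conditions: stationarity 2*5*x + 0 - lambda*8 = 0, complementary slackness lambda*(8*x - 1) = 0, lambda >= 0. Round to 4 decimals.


Step 1: Try lambda = 0 (constraint inactive).
x_unc = 0/(2*5) = 0.0
Check: 8*0.0 = 0.0 < 1 -- violated!
Step 2: Constraint must be active: 8*x = 1
x* = 1/8 = 0.125
lambda = (2*5*0.125 + 0)/8 = 0.1563
Step 3: Compute optimal value.
f(x*) = 5*0.125^2 + 0*0.125 = 0.0781


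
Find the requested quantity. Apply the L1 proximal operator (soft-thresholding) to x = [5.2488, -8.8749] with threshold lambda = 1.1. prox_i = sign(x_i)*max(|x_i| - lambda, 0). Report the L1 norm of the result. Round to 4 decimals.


Soft-thresholding with lambda = 1.1:
prox(5.2488) = sign(5.2488)*max(|5.2488| - 1.1, 0) = 4.1488
prox(-8.8749) = sign(-8.8749)*max(|-8.8749| - 1.1, 0) = -7.7749
prox(x) = [4.1488, -7.7749]
||prox(x)||_1 = 4.1488 + 7.7749 = 11.9237


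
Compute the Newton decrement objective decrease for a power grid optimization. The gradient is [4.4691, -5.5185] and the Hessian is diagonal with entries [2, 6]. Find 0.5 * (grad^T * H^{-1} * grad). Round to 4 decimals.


Step 1: H is diagonal, so H^(-1) * g = [2.2346, -0.9198].
Step 2: g^T H^(-1) g = sum_i g_i^2 / H_ii
  = (4.4691)^2/2 + (-5.5185)^2/6
  = 9.9864 + 5.0756 = 15.0621
Step 3: Objective decrease = 0.5 * g^T H^(-1) g = 7.531


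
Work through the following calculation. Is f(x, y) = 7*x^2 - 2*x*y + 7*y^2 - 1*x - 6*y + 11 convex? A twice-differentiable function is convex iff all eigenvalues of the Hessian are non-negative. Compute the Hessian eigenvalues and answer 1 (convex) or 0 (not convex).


The Hessian of f(x,y) = 7*x^2 - 2*x*y + 7*y^2 - 1*x - 6*y + 11 is:
H = [[14, -2], [-2, 14]]
Trace = 14 + 14 = 28
Determinant = 14*14 - (-2)^2 = 192
Discriminant = (28)^2 - 4*192 = 16.0
Eigenvalues: lambda_1 = 12.0, lambda_2 = 16.0
The function is convex.

1


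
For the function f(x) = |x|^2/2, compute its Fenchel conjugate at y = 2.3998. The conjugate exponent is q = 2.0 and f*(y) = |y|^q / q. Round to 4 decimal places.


The conjugate exponent q satisfies 1/p + 1/q = 1.
p = 2, so q = 2/(2 - 1) = 2.0
|y|^q = 2.3998^2.0 = 5.759
f*(2.3998) = 5.759 / 2.0 = 2.8795
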